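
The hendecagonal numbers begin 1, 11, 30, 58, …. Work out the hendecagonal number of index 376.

376·(9·376 − 7)/2 = 376·3377/2 = 634876.

634876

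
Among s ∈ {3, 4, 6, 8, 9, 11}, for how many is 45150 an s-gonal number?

s = 3: P(3, 300) = 45150. ✓
s = 4: P(4, 212) = 44944 and P(4, 213) = 45369; 45150 is not s-gonal.
s = 6: P(6, 150) = 44850 and P(6, 151) = 45451; 45150 is not s-gonal.
s = 8: P(8, 123) = 45141 and P(8, 124) = 45880; 45150 is not s-gonal.
s = 9: P(9, 113) = 44409 and P(9, 114) = 45201; 45150 is not s-gonal.
s = 11: P(11, 100) = 44650 and P(11, 101) = 45551; 45150 is not s-gonal.
Hits: s ∈ {3} → 1.

1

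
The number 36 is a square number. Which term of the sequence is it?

6

We need n² = 36, so n = √36 = 6.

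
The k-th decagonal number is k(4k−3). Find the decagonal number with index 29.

The 29th decagonal number is n(4n−3) with n = 29.
29·(4·29 − 3) = 29·113 = 3277.

3277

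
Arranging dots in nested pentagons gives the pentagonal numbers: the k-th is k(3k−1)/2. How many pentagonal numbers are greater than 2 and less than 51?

The n-th pentagonal number is n(3n−1)/2.
Smallest index with value > 2: n = 2 (giving 5).
Largest index with value < 51: n = 5 (giving 35).
Indices 2 through 5: 4 terms.

4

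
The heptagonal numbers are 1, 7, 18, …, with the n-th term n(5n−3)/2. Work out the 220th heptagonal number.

120670

The 220th heptagonal number is n(5n−3)/2 with n = 220.
220·(5·220 − 3)/2 = 220·1097/2 = 120670.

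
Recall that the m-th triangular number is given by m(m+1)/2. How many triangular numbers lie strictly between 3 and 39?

6

The n-th triangular number is n(n+1)/2.
Smallest index with value > 3: n = 3 (giving 6).
Largest index with value < 39: n = 8 (giving 36).
Indices 3 through 8: 6 terms.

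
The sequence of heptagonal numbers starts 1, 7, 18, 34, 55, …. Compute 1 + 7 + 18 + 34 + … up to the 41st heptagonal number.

58261

Σ i(5i−3)/2 = (5Σi² − 3Σi) / 2 over i = 1..41.
Σi = 861 and Σi² = 23821.
(5·23821 − 3·861) / 2 = 116522/2 = 58261.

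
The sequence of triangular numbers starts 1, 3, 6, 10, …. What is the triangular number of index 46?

1081

The 46th triangular number is n(n+1)/2 with n = 46.
46·47/2 = 2162/2 = 1081.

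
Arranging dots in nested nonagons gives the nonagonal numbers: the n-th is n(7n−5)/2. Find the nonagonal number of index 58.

The 58th nonagonal number is n(7n−5)/2 with n = 58.
58·(7·58 − 5)/2 = 58·401/2 = 11629.

11629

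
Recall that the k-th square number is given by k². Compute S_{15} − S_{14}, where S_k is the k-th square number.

n² − (n−1)² = 2n − 1, so 15² − 14² = 2·15 − 1 = 29.

29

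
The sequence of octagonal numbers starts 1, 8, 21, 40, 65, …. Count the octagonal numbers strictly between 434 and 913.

5

The n-th octagonal number is n(3n−2).
Smallest index with value > 434: n = 13 (giving 481).
Largest index with value < 913: n = 17 (giving 833).
Indices 13 through 17: 5 terms.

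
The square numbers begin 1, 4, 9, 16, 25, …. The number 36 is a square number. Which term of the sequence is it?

We need n² = 36, so n = √36 = 6.

6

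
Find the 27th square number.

729

27² = 729.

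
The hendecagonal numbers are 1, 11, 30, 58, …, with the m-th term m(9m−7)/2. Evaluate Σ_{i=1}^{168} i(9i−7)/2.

Σ i(9i−7)/2 = (9Σi² − 7Σi) / 2 over i = 1..168.
Σi = 14196 and Σi² = 1594684.
(9·1594684 − 7·14196) / 2 = 14252784/2 = 7126392.

7126392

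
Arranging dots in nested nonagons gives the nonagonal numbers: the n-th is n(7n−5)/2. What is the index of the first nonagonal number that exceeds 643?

Solve n(7n−5)/2 > 643 for integer n.
The largest n with value ≤ 643 is 13 (since 559 ≤ 643 < 651), so the first above is n = 14, value 651.

14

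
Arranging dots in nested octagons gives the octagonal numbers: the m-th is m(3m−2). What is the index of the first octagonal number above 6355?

47

Solve n(3n−2) > 6355 for integer n.
The largest n with value ≤ 6355 is 46 (since 6256 ≤ 6355 < 6533), so the first above is n = 47, value 6533.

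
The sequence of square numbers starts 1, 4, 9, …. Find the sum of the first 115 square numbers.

513590

Σ_{i=1}^{115} i² = 115·116·231/6 = 513590.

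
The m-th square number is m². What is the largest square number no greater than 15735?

15625

Solve n² ≤ 15735 for integer n.
n = 125 gives 15625 ≤ 15735, while n = 126 gives 15876 > 15735; so the answer is 15625.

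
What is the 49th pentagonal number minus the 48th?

145

Consecutive pentagonal numbers differ by 3n − 2: here 3·49 − 2 = 145.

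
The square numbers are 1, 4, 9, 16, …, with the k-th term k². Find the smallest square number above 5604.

Solve n² > 5604 for integer n.
The largest n with value ≤ 5604 is 74 (since 5476 ≤ 5604 < 5625), so the first above is n = 75, value 5625.

5625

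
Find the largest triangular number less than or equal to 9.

6

Solve n(n+1)/2 ≤ 9 for integer n.
n = 3 gives 6 ≤ 9, while n = 4 gives 10 > 9; so the answer is 6.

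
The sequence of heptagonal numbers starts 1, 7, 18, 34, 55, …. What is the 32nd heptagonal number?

32·(5·32 − 3)/2 = 32·157/2 = 2512.

2512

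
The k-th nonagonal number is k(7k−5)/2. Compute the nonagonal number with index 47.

7614

47·(7·47 − 5)/2 = 47·324/2 = 47·162 = 7614.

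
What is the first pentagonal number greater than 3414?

Solve n(3n−1)/2 > 3414 for integer n.
The largest n with value ≤ 3414 is 47 (since 3290 ≤ 3414 < 3432), so the first above is n = 48, value 3432.

3432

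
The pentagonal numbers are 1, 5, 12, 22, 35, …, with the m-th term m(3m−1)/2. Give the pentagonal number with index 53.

53·(3·53 − 1)/2 = 53·158/2 = 53·79 = 4187.

4187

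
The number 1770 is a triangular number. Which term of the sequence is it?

Set n(n+1)/2 = 1770, giving n² + n − 3540 = 0.
The discriminant is 1 + 8·1770 = 14161, and √14161 = 119.
So n = (-1 + 119) / 2 = 118/2 = 59.
Check: 59·60/2 = 1770. ✓

59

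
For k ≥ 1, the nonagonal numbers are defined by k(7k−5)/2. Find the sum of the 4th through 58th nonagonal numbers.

Σ i(7i−5)/2 = (7Σi² − 5Σi) / 2 over i = 4..58.
Σi = 1711 − 6 = 1705 and Σi² = 66729 − 14 = 66715.
(7·66715 − 5·1705) / 2 = 458480/2 = 229240.

229240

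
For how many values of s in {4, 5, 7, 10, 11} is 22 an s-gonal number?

1

s = 4: P(4, 4) = 16 and P(4, 5) = 25; 22 is not s-gonal.
s = 5: P(5, 4) = 22. ✓
s = 7: P(7, 3) = 18 and P(7, 4) = 34; 22 is not s-gonal.
s = 10: P(10, 2) = 10 and P(10, 3) = 27; 22 is not s-gonal.
s = 11: P(11, 2) = 11 and P(11, 3) = 30; 22 is not s-gonal.
Hits: s ∈ {5} → 1.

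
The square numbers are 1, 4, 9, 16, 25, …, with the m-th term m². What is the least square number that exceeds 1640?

1681

Solve n² > 1640 for integer n.
The largest n with value ≤ 1640 is 40 (since 1600 ≤ 1640 < 1681), so the first above is n = 41, value 1681.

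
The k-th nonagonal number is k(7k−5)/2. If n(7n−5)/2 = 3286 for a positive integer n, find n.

Set n(7n−5)/2 = 3286, giving 7n² − 5n − 6572 = 0.
The discriminant is 25 + 56·3286 = 184041, and √184041 = 429.
So n = (5 + 429) / 14 = 434/14 = 31.

31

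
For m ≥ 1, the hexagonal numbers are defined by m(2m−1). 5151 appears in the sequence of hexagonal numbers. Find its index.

51

Set n(2n−1) = 5151, giving 2n² − n − 5151 = 0.
The discriminant is 1 + 8·5151 = 41209, and √41209 = 203.
So n = (1 + 203) / 4 = 204/4 = 51.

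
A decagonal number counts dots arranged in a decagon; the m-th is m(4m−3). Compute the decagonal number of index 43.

The 43rd decagonal number is n(4n−3) with n = 43.
43·(4·43 − 3) = 43·169 = 7267.

7267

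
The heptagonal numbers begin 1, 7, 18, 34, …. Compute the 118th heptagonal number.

The 118th heptagonal number is n(5n−3)/2 with n = 118.
118·(5·118 − 3)/2 = 118·587/2 = 34633.

34633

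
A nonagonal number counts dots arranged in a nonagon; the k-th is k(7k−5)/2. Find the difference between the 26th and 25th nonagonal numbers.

176

Consecutive nonagonal numbers differ by 7n − 6: here 7·26 − 6 = 176.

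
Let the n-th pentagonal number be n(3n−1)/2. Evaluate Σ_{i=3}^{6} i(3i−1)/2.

120

Σ i(3i−1)/2 = (3Σi² − Σi) / 2 over i = 3..6.
Σi = 21 − 3 = 18 and Σi² = 91 − 5 = 86.
(3·86 − 1·18) / 2 = 240/2 = 120.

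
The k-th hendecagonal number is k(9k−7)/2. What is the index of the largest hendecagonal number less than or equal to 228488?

225

Solve n(9n−7)/2 ≤ 228488 for integer n.
n = 225 gives 227025 ≤ 228488, while n = 226 gives 229051 > 228488; so the answer is index 225.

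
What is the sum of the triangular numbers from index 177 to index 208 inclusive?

597344

Σ i(i+1)/2 = (Σi² + Σi) / 2 over i = 177..208.
Σi = 21736 − 15576 = 6160 and Σi² = 3021304 − 1832776 = 1188528.
(1·1188528 + 1·6160) / 2 = 1194688/2 = 597344.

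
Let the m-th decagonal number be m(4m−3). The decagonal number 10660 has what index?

Set n(4n−3) = 10660, giving 4n² − 3n − 10660 = 0.
The discriminant is 9 + 16·10660 = 170569, and √170569 = 413.
So n = (3 + 413) / 8 = 416/8 = 52.

52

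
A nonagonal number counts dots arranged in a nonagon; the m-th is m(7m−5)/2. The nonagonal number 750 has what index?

Set n(7n−5)/2 = 750, giving 7n² − 5n − 1500 = 0.
The discriminant is 25 + 56·750 = 42025, and √42025 = 205.
So n = (5 + 205) / 14 = 210/14 = 15.

15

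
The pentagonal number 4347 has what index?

54

Set n(3n−1)/2 = 4347, giving 3n² − n − 8694 = 0.
So n = (1 + 323) / 6 = 324/6 = 54.
Check: 54·(3·54 − 1)/2 = 4347. ✓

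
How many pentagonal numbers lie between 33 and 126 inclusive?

5

The n-th pentagonal number is n(3n−1)/2.
Smallest index with value ≥ 33: n = 5 (giving 35).
Largest index with value ≤ 126: n = 9 (giving 117).
Indices 5 through 9: 5 terms.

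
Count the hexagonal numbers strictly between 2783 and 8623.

28

The n-th hexagonal number is n(2n−1).
Smallest index with value > 2783: n = 38 (giving 2850).
Largest index with value < 8623: n = 65 (giving 8385).
Indices 38 through 65: 28 terms.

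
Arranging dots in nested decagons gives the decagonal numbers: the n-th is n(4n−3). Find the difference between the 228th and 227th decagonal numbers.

Consecutive decagonal numbers differ by 8n − 7: here 8·228 − 7 = 1817.

1817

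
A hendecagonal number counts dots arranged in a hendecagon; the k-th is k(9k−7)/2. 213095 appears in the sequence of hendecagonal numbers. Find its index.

218

Set n(9n−7)/2 = 213095, giving 9n² − 7n − 426190 = 0.
The discriminant is 49 + 72·213095 = 15342889, and √15342889 = 3917.
So n = (7 + 3917) / 18 = 3924/18 = 218.
Check: 218·(9·218 − 7)/2 = 213095. ✓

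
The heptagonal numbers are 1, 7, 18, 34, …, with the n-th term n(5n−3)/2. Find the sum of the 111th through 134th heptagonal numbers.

898840

Σ i(5i−3)/2 = (5Σi² − 3Σi) / 2 over i = 111..134.
Σi = 9045 − 6105 = 2940 and Σi² = 811035 − 449735 = 361300.
(5·361300 − 3·2940) / 2 = 1797680/2 = 898840.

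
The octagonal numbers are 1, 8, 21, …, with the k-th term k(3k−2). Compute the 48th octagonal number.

6816

48·(3·48 − 2) = 48·142 = 6816.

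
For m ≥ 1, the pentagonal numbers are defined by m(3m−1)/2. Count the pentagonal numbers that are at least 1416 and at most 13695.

The n-th pentagonal number is n(3n−1)/2.
Smallest index with value ≥ 1416: n = 31 (giving 1426).
Largest index with value ≤ 13695: n = 95 (giving 13490).
Indices 31 through 95: 65 terms.

65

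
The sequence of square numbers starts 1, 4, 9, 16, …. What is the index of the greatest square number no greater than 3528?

59

Solve n² ≤ 3528 for integer n.
n = 59 gives 3481 ≤ 3528, while n = 60 gives 3600 > 3528; so the answer is index 59.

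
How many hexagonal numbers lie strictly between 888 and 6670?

The n-th hexagonal number is n(2n−1).
Smallest index with value > 888: n = 22 (giving 946).
Largest index with value < 6670: n = 57 (giving 6441).
Indices 22 through 57: 36 terms.

36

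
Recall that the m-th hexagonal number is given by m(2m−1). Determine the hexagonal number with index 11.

The 11th hexagonal number is n(2n−1) with n = 11.
11·(2·11 − 1) = 11·21 = 231.

231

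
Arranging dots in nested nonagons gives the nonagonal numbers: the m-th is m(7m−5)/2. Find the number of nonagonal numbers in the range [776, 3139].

15

The n-th nonagonal number is n(7n−5)/2.
Smallest index with value ≥ 776: n = 16 (giving 856).
Largest index with value ≤ 3139: n = 30 (giving 3075).
Indices 16 through 30: 15 terms.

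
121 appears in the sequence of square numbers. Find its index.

We need n² = 121, so n = √121 = 11.

11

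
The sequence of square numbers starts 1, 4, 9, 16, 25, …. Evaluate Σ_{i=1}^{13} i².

819

Σ_{i=1}^{13} i² = 13·14·27/6 = 819.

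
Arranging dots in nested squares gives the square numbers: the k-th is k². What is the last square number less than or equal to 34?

25

Solve n² ≤ 34 for integer n.
n = 5 gives 25 ≤ 34, while n = 6 gives 36 > 34; so the answer is 25.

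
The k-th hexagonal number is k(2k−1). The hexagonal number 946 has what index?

22

Set n(2n−1) = 946, giving 2n² − n − 946 = 0.
So n = (1 + 87) / 4 = 88/4 = 22.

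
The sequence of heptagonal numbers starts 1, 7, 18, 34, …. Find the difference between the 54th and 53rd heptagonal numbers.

266

Consecutive heptagonal numbers differ by 5n − 4: here 5·54 − 4 = 266.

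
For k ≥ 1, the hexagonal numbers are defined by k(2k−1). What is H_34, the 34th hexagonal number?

The 34th hexagonal number is n(2n−1) with n = 34.
34·(2·34 − 1) = 34·67 = 2278.

2278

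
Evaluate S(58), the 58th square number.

3364

The 58th square number is n² with n = 58.
58² = 3364.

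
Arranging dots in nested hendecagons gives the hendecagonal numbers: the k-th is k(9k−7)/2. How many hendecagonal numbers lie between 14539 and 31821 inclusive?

27

The n-th hendecagonal number is n(9n−7)/2.
Smallest index with value ≥ 14539: n = 58 (giving 14935).
Largest index with value ≤ 31821: n = 84 (giving 31458).
Indices 58 through 84: 27 terms.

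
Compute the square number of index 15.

225

15² = 225.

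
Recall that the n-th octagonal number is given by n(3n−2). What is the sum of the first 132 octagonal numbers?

2308614

Σ i(3i−2) = 3Σi² − 2Σi over i = 1..132.
Σi = 8778 and Σi² = 775390.
3·775390 − 2·8778 = 2308614.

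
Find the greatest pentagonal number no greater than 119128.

118301

Solve n(3n−1)/2 ≤ 119128 for integer n.
n = 281 gives 118301 ≤ 119128, while n = 282 gives 119145 > 119128; so the answer is 118301.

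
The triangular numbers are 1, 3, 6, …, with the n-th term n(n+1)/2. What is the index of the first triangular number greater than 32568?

Solve n(n+1)/2 > 32568 for integer n.
The largest n with value ≤ 32568 is 254 (since 32385 ≤ 32568 < 32640), so the first above is n = 255, value 32640.

255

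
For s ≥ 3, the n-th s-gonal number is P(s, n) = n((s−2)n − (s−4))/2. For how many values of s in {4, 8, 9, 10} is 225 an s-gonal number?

2

s = 4: P(4, 15) = 225. ✓
s = 8: P(8, 9) = 225. ✓
s = 9: P(9, 8) = 204 and P(9, 9) = 261; 225 is not s-gonal.
s = 10: P(10, 7) = 175 and P(10, 8) = 232; 225 is not s-gonal.
Hits: s ∈ {4, 8} → 2.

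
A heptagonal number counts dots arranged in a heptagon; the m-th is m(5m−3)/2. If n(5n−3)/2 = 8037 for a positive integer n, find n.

57

Set n(5n−3)/2 = 8037, giving 5n² − 3n − 16074 = 0.
The discriminant is 9 + 40·8037 = 321489, and √321489 = 567.
So n = (3 + 567) / 10 = 570/10 = 57.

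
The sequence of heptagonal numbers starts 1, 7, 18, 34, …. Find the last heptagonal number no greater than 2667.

Solve n(5n−3)/2 ≤ 2667 for integer n.
n = 32 gives 2512 ≤ 2667, while n = 33 gives 2673 > 2667; so the answer is 2512.

2512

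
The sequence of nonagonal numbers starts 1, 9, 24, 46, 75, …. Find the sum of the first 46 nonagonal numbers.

114586

Σ i(7i−5)/2 = (7Σi² − 5Σi) / 2 over i = 1..46.
Σi = 1081 and Σi² = 33511.
(7·33511 − 5·1081) / 2 = 229172/2 = 114586.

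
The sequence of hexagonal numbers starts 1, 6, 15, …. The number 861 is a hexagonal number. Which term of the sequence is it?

21

Set n(2n−1) = 861, giving 2n² − n − 861 = 0.
The discriminant is 1 + 8·861 = 6889, and √6889 = 83.
So n = (1 + 83) / 4 = 84/4 = 21.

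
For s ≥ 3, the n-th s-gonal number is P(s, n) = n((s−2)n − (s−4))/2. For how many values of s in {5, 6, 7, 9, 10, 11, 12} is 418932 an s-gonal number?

1

s = 5: P(5, 528) = 417912 and P(5, 529) = 419497; 418932 is not s-gonal.
s = 6: P(6, 457) = 417241 and P(6, 458) = 419070; 418932 is not s-gonal.
s = 7: P(7, 409) = 417589 and P(7, 410) = 419635; 418932 is not s-gonal.
s = 9: P(9, 346) = 418141 and P(9, 347) = 420564; 418932 is not s-gonal.
s = 10: P(10, 324) = 418932. ✓
s = 11: P(11, 305) = 417545 and P(11, 306) = 420291; 418932 is not s-gonal.
s = 12: P(12, 289) = 416449 and P(12, 290) = 419340; 418932 is not s-gonal.
Hits: s ∈ {10} → 1.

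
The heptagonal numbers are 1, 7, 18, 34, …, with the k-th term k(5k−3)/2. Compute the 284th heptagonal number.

201214

The 284th heptagonal number is n(5n−3)/2 with n = 284.
284·(5·284 − 3)/2 = 284·1417/2 = 201214.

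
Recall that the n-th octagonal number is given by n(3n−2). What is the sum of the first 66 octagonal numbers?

289641

Σ i(3i−2) = 3Σi² − 2Σi over i = 1..66.
Σi = 2211 and Σi² = 98021.
3·98021 − 2·2211 = 289641.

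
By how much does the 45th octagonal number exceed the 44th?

Consecutive octagonal numbers differ by 6n − 5: here 6·45 − 5 = 265.

265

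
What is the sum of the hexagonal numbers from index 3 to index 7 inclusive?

Σ i(2i−1) = 2Σi² − Σi over i = 3..7.
Σi = 28 − 3 = 25 and Σi² = 140 − 5 = 135.
2·135 − 1·25 = 245.

245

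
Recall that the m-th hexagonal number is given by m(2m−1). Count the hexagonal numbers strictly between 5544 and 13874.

31

The n-th hexagonal number is n(2n−1).
Smallest index with value > 5544: n = 53 (giving 5565).
Largest index with value < 13874: n = 83 (giving 13695).
Indices 53 through 83: 31 terms.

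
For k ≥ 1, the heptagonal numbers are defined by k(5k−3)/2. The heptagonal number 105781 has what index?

206

Set n(5n−3)/2 = 105781, giving 5n² − 3n − 211562 = 0.
The discriminant is 9 + 40·105781 = 4231249, and √4231249 = 2057.
So n = (3 + 2057) / 10 = 2060/10 = 206.
Check: 206·(5·206 − 3)/2 = 105781. ✓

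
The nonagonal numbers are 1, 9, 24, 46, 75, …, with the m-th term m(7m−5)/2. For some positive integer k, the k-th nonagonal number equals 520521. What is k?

Set n(7n−5)/2 = 520521, giving 7n² − 5n − 1041042 = 0.
The discriminant is 25 + 56·520521 = 29149201, and √29149201 = 5399.
So n = (5 + 5399) / 14 = 5404/14 = 386.
Check: 386·(7·386 − 5)/2 = 520521. ✓

386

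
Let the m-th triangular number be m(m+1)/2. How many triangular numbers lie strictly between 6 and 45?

5

The n-th triangular number is n(n+1)/2.
Smallest index with value > 6: n = 4 (giving 10).
Largest index with value < 45: n = 8 (giving 36).
Indices 4 through 8: 5 terms.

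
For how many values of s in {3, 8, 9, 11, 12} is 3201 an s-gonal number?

s = 3: P(3, 79) = 3160 and P(3, 80) = 3240; 3201 is not s-gonal.
s = 8: P(8, 33) = 3201. ✓
s = 9: P(9, 30) = 3075 and P(9, 31) = 3286; 3201 is not s-gonal.
s = 11: P(11, 27) = 3186 and P(11, 28) = 3430; 3201 is not s-gonal.
s = 12: P(12, 25) = 3025 and P(12, 26) = 3276; 3201 is not s-gonal.
Hits: s ∈ {8} → 1.

1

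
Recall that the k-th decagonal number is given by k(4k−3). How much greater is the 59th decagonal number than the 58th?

465

Consecutive decagonal numbers differ by 8n − 7: here 8·59 − 7 = 465.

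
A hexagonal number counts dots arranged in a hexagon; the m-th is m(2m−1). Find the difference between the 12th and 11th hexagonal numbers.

45

Consecutive hexagonal numbers differ by 4n − 3: here 4·12 − 3 = 45.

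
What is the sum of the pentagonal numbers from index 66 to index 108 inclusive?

Σ i(3i−1)/2 = (3Σi² − Σi) / 2 over i = 66..108.
Σi = 5886 − 2145 = 3741 and Σi² = 425754 − 93665 = 332089.
(3·332089 − 1·3741) / 2 = 992526/2 = 496263.

496263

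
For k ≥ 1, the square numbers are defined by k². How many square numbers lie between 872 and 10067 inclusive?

71

The n-th square number is n².
Smallest index with value ≥ 872: n = 30 (giving 900).
Largest index with value ≤ 10067: n = 100 (giving 10000).
Indices 30 through 100: 71 terms.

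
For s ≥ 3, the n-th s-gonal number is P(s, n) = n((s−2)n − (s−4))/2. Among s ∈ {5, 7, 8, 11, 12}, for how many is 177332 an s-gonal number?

1

s = 5: P(5, 344) = 177332. ✓
s = 7: P(7, 266) = 176491 and P(7, 267) = 177822; 177332 is not s-gonal.
s = 8: P(8, 243) = 176661 and P(8, 244) = 178120; 177332 is not s-gonal.
s = 11: P(11, 198) = 175725 and P(11, 199) = 177508; 177332 is not s-gonal.
s = 12: P(12, 188) = 175968 and P(12, 189) = 177849; 177332 is not s-gonal.
Hits: s ∈ {5} → 1.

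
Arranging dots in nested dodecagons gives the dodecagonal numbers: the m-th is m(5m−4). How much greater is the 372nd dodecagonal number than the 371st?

Consecutive dodecagonal numbers differ by 10n − 9: here 10·372 − 9 = 3711.

3711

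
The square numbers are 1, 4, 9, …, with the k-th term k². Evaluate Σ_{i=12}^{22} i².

Σ_{i=12}^{22} i² = 3795 − 506 = 3289.

3289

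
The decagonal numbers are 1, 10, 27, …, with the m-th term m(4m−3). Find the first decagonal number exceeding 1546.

1701

Solve n(4n−3) > 1546 for integer n.
The largest n with value ≤ 1546 is 20 (since 1540 ≤ 1546 < 1701), so the first above is n = 21, value 1701.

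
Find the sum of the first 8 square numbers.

Σ_{i=1}^{8} i² = 8·9·17/6 = 204.

204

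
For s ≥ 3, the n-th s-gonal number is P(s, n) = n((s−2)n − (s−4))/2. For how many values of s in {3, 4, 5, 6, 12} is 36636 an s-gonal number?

s = 3: P(3, 270) = 36585 and P(3, 271) = 36856; 36636 is not s-gonal.
s = 4: P(4, 191) = 36481 and P(4, 192) = 36864; 36636 is not s-gonal.
s = 5: P(5, 156) = 36426 and P(5, 157) = 36895; 36636 is not s-gonal.
s = 6: P(6, 135) = 36315 and P(6, 136) = 36856; 36636 is not s-gonal.
s = 12: P(12, 86) = 36636. ✓
Hits: s ∈ {12} → 1.

1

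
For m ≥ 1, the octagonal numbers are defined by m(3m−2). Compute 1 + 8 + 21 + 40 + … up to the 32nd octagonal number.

Σ i(3i−2) = 3Σi² − 2Σi over i = 1..32.
Σi = 528 and Σi² = 11440.
3·11440 − 2·528 = 33264.

33264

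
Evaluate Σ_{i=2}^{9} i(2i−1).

524

Σ i(2i−1) = 2Σi² − Σi over i = 2..9.
Σi = 45 − 1 = 44 and Σi² = 285 − 1 = 284.
2·284 − 1·44 = 524.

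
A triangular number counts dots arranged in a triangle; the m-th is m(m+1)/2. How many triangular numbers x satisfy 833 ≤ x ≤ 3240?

The n-th triangular number is n(n+1)/2.
Smallest index with value ≥ 833: n = 41 (giving 861).
Largest index with value ≤ 3240: n = 80 (giving 3240).
Indices 41 through 80: 40 terms.

40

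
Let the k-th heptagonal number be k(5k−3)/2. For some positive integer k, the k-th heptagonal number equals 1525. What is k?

25

Set n(5n−3)/2 = 1525, giving 5n² − 3n − 3050 = 0.
The discriminant is 9 + 40·1525 = 61009, and √61009 = 247.
So n = (3 + 247) / 10 = 250/10 = 25.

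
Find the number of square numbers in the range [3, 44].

The n-th square number is n².
Smallest index with value ≥ 3: n = 2 (giving 4).
Largest index with value ≤ 44: n = 6 (giving 36).
Indices 2 through 6: 5 terms.

5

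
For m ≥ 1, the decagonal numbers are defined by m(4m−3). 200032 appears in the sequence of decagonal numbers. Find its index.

224

Set n(4n−3) = 200032, giving 4n² − 3n − 200032 = 0.
The discriminant is 9 + 16·200032 = 3200521, and √3200521 = 1789.
So n = (3 + 1789) / 8 = 1792/8 = 224.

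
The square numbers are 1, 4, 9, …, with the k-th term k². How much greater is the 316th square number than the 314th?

1260

316² = 99856 and 314² = 98596.
Difference: 99856 − 98596 = 1260.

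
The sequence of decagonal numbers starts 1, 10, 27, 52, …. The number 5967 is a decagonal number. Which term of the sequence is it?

39

Set n(4n−3) = 5967, giving 4n² − 3n − 5967 = 0.
So n = (3 + 309) / 8 = 312/8 = 39.
Check: 39·(4·39 − 3) = 5967. ✓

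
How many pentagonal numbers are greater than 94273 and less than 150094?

66

The n-th pentagonal number is n(3n−1)/2.
Smallest index with value > 94273: n = 251 (giving 94376).
Largest index with value < 150094: n = 316 (giving 149626).
Indices 251 through 316: 66 terms.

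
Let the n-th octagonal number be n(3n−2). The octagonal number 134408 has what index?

212

Set n(3n−2) = 134408, giving 3n² − 2n − 134408 = 0.
So n = (2 + 1270) / 6 = 1272/6 = 212.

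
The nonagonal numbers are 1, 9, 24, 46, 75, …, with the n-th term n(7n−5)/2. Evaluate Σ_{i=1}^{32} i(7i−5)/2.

Σ i(7i−5)/2 = (7Σi² − 5Σi) / 2 over i = 1..32.
Σi = 528 and Σi² = 11440.
(7·11440 − 5·528) / 2 = 77440/2 = 38720.

38720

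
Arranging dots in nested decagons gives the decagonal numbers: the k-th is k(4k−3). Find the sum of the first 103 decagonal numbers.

Σ i(4i−3) = 4Σi² − 3Σi over i = 1..103.
Σi = 5356 and Σi² = 369564.
4·369564 − 3·5356 = 1462188.

1462188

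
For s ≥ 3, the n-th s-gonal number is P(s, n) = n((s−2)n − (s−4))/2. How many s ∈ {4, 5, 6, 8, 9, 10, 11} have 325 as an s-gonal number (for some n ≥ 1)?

s = 4: P(4, 18) = 324 and P(4, 19) = 361; 325 is not s-gonal.
s = 5: P(5, 14) = 287 and P(5, 15) = 330; 325 is not s-gonal.
s = 6: P(6, 13) = 325. ✓
s = 8: P(8, 10) = 280 and P(8, 11) = 341; 325 is not s-gonal.
s = 9: P(9, 10) = 325. ✓
s = 10: P(10, 9) = 297 and P(10, 10) = 370; 325 is not s-gonal.
s = 11: P(11, 8) = 260 and P(11, 9) = 333; 325 is not s-gonal.
Hits: s ∈ {6, 9} → 2.

2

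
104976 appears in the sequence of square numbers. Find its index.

324

We need n² = 104976, so n = √104976 = 324.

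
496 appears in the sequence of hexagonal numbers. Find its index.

16

Set n(2n−1) = 496, giving 2n² − n − 496 = 0.
The discriminant is 1 + 8·496 = 3969, and √3969 = 63.
So n = (1 + 63) / 4 = 64/4 = 16.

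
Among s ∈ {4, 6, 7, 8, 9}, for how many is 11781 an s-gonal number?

s = 4: P(4, 108) = 11664 and P(4, 109) = 11881; 11781 is not s-gonal.
s = 6: P(6, 77) = 11781. ✓
s = 7: P(7, 68) = 11458 and P(7, 69) = 11799; 11781 is not s-gonal.
s = 8: P(8, 63) = 11781. ✓
s = 9: P(9, 58) = 11629 and P(9, 59) = 12036; 11781 is not s-gonal.
Hits: s ∈ {6, 8} → 2.

2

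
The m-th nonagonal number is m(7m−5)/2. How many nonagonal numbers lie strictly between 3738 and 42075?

76

The n-th nonagonal number is n(7n−5)/2.
Smallest index with value > 3738: n = 34 (giving 3961).
Largest index with value < 42075: n = 109 (giving 41311).
Indices 34 through 109: 76 terms.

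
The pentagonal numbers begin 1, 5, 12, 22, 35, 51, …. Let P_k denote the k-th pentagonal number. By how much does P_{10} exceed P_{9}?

28

Consecutive pentagonal numbers differ by 3n − 2: here 3·10 − 2 = 28.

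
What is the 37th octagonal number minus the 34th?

633

37·(3·37 − 2) = 4033 and 34·(3·34 − 2) = 3400.
Difference: 4033 − 3400 = 633.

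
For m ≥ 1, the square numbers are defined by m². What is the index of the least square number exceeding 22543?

Solve n² > 22543 for integer n.
The largest n with value ≤ 22543 is 150 (since 22500 ≤ 22543 < 22801), so the first above is n = 151, value 22801.

151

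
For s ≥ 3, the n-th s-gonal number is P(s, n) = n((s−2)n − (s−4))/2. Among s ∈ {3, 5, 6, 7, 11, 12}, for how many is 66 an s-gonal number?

2

s = 3: P(3, 11) = 66. ✓
s = 5: P(5, 6) = 51 and P(5, 7) = 70; 66 is not s-gonal.
s = 6: P(6, 6) = 66. ✓
s = 7: P(7, 5) = 55 and P(7, 6) = 81; 66 is not s-gonal.
s = 11: P(11, 4) = 58 and P(11, 5) = 95; 66 is not s-gonal.
s = 12: P(12, 4) = 64 and P(12, 5) = 105; 66 is not s-gonal.
Hits: s ∈ {3, 6} → 2.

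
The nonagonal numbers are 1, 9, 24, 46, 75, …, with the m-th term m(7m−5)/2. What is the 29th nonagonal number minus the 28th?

Consecutive nonagonal numbers differ by 7n − 6: here 7·29 − 6 = 197.

197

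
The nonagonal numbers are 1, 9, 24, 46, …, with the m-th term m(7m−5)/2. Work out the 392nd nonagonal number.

536844

392·(7·392 − 5)/2 = 392·2739/2 = 536844.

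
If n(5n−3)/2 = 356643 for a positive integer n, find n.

378

Set n(5n−3)/2 = 356643, giving 5n² − 3n − 713286 = 0.
The discriminant is 9 + 40·356643 = 14265729, and √14265729 = 3777.
So n = (3 + 3777) / 10 = 3780/10 = 378.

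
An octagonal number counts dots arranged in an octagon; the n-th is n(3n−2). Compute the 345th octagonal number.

345·(3·345 − 2) = 345·1033 = 356385.

356385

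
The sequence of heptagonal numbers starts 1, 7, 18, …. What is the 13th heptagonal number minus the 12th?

Consecutive heptagonal numbers differ by 5n − 4: here 5·13 − 4 = 61.

61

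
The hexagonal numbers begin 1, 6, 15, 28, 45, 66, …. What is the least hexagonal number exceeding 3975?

Solve n(2n−1) > 3975 for integer n.
The largest n with value ≤ 3975 is 44 (since 3828 ≤ 3975 < 4005), so the first above is n = 45, value 4005.

4005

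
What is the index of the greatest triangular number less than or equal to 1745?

Solve n(n+1)/2 ≤ 1745 for integer n.
n = 58 gives 1711 ≤ 1745, while n = 59 gives 1770 > 1745; so the answer is index 58.

58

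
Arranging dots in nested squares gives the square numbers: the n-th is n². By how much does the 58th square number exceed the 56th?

58² = 3364 and 56² = 3136.
Difference: 3364 − 3136 = 228.

228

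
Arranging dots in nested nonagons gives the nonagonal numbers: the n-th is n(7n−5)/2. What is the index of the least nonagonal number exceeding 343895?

Solve n(7n−5)/2 > 343895 for integer n.
The largest n with value ≤ 343895 is 313 (since 342109 ≤ 343895 < 344301), so the first above is n = 314, value 344301.

314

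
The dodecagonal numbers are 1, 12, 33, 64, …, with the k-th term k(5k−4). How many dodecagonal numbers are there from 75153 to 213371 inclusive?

The n-th dodecagonal number is n(5n−4).
Smallest index with value ≥ 75153: n = 123 (giving 75153).
Largest index with value ≤ 213371: n = 206 (giving 211356).
Indices 123 through 206: 84 terms.

84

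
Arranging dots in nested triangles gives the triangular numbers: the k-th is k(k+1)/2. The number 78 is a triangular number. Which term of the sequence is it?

12

Set n(n+1)/2 = 78, giving n² + n − 156 = 0.
So n = (-1 + 25) / 2 = 24/2 = 12.
Check: 12·13/2 = 78. ✓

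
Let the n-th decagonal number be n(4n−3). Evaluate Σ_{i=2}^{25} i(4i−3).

Σ i(4i−3) = 4Σi² − 3Σi over i = 2..25.
Σi = 325 − 1 = 324 and Σi² = 5525 − 1 = 5524.
4·5524 − 3·324 = 21124.

21124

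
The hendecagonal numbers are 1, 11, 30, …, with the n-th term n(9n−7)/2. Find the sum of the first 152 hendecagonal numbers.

Σ i(9i−7)/2 = (9Σi² − 7Σi) / 2 over i = 1..152.
Σi = 11628 and Σi² = 1182180.
(9·1182180 − 7·11628) / 2 = 10558224/2 = 5279112.

5279112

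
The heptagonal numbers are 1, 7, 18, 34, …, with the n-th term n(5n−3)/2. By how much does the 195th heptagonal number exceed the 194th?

971

Consecutive heptagonal numbers differ by 5n − 4: here 5·195 − 4 = 971.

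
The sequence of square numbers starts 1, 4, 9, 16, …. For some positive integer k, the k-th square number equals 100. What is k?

We need n² = 100, so n = √100 = 10.

10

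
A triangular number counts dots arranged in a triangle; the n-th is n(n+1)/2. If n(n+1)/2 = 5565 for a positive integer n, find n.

Set n(n+1)/2 = 5565, giving n² + n − 11130 = 0.
So n = (-1 + 211) / 2 = 210/2 = 105.

105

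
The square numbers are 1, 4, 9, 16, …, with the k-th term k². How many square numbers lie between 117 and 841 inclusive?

The n-th square number is n².
Smallest index with value ≥ 117: n = 11 (giving 121).
Largest index with value ≤ 841: n = 29 (giving 841).
Indices 11 through 29: 19 terms.

19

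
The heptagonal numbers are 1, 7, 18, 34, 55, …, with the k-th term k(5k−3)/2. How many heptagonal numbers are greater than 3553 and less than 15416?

40

The n-th heptagonal number is n(5n−3)/2.
Smallest index with value > 3553: n = 39 (giving 3744).
Largest index with value < 15416: n = 78 (giving 15093).
Indices 39 through 78: 40 terms.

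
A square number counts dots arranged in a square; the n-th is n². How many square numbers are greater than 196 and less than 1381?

The n-th square number is n².
Smallest index with value > 196: n = 15 (giving 225).
Largest index with value < 1381: n = 37 (giving 1369).
Indices 15 through 37: 23 terms.

23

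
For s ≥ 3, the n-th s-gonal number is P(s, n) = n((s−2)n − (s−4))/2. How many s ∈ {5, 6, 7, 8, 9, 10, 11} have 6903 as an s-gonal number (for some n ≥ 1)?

s = 5: P(5, 68) = 6902 and P(5, 69) = 7107; 6903 is not s-gonal.
s = 6: P(6, 59) = 6903. ✓
s = 7: P(7, 52) = 6682 and P(7, 53) = 6943; 6903 is not s-gonal.
s = 8: P(8, 48) = 6816 and P(8, 49) = 7105; 6903 is not s-gonal.
s = 9: P(9, 44) = 6666 and P(9, 45) = 6975; 6903 is not s-gonal.
s = 10: P(10, 41) = 6601 and P(10, 42) = 6930; 6903 is not s-gonal.
s = 11: P(11, 39) = 6708 and P(11, 40) = 7060; 6903 is not s-gonal.
Hits: s ∈ {6} → 1.

1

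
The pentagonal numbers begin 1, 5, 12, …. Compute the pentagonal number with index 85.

10795

The 85th pentagonal number is n(3n−1)/2 with n = 85.
85·(3·85 − 1)/2 = 85·254/2 = 85·127 = 10795.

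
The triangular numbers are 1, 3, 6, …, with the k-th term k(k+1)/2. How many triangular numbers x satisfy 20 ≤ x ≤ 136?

11

The n-th triangular number is n(n+1)/2.
Smallest index with value ≥ 20: n = 6 (giving 21).
Largest index with value ≤ 136: n = 16 (giving 136).
Indices 6 through 16: 11 terms.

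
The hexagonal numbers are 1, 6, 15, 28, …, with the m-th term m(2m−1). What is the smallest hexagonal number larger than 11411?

Solve n(2n−1) > 11411 for integer n.
The largest n with value ≤ 11411 is 75 (since 11175 ≤ 11411 < 11476), so the first above is n = 76, value 11476.

11476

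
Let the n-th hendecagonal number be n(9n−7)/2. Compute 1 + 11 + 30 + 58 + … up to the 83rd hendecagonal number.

Σ i(9i−7)/2 = (9Σi² − 7Σi) / 2 over i = 1..83.
Σi = 3486 and Σi² = 194054.
(9·194054 − 7·3486) / 2 = 1722084/2 = 861042.

861042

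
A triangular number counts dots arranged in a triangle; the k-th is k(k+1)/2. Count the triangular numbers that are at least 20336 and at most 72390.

The n-th triangular number is n(n+1)/2.
Smallest index with value ≥ 20336: n = 202 (giving 20503).
Largest index with value ≤ 72390: n = 380 (giving 72390).
Indices 202 through 380: 179 terms.

179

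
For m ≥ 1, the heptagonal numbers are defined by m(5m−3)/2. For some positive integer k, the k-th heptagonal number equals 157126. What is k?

Set n(5n−3)/2 = 157126, giving 5n² − 3n − 314252 = 0.
The discriminant is 9 + 40·157126 = 6285049, and √6285049 = 2507.
So n = (3 + 2507) / 10 = 2510/10 = 251.
Check: 251·(5·251 − 3)/2 = 157126. ✓

251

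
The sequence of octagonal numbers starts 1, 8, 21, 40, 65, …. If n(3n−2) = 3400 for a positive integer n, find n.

34

Set n(3n−2) = 3400, giving 3n² − 2n − 3400 = 0.
The discriminant is 4 + 12·3400 = 40804, and √40804 = 202.
So n = (2 + 202) / 6 = 204/6 = 34.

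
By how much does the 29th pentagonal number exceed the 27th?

29·(3·29 − 1)/2 = 1247 and 27·(3·27 − 1)/2 = 1080.
Difference: 1247 − 1080 = 167.

167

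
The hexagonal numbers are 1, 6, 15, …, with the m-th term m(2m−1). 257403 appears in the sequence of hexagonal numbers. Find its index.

Set n(2n−1) = 257403, giving 2n² − n − 257403 = 0.
So n = (1 + 1435) / 4 = 1436/4 = 359.
Check: 359·(2·359 − 1) = 257403. ✓

359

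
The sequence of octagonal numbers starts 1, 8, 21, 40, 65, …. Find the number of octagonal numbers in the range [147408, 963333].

The n-th octagonal number is n(3n−2).
Smallest index with value ≥ 147408: n = 222 (giving 147408).
Largest index with value ≤ 963333: n = 567 (giving 963333).
Indices 222 through 567: 346 terms.

346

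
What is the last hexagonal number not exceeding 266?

231

Solve n(2n−1) ≤ 266 for integer n.
n = 11 gives 231 ≤ 266, while n = 12 gives 276 > 266; so the answer is 231.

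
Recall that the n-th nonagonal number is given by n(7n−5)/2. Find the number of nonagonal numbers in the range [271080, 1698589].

The n-th nonagonal number is n(7n−5)/2.
Smallest index with value ≥ 271080: n = 279 (giving 271746).
Largest index with value ≤ 1698589: n = 697 (giving 1698589).
Indices 279 through 697: 419 terms.

419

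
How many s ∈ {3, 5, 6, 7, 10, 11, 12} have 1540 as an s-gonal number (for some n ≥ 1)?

s = 3: P(3, 55) = 1540. ✓
s = 5: P(5, 32) = 1520 and P(5, 33) = 1617; 1540 is not s-gonal.
s = 6: P(6, 28) = 1540. ✓
s = 7: P(7, 25) = 1525 and P(7, 26) = 1651; 1540 is not s-gonal.
s = 10: P(10, 20) = 1540. ✓
s = 11: P(11, 18) = 1395 and P(11, 19) = 1558; 1540 is not s-gonal.
s = 12: P(12, 17) = 1377 and P(12, 18) = 1548; 1540 is not s-gonal.
Hits: s ∈ {3, 6, 10} → 3.

3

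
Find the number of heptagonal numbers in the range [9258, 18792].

The n-th heptagonal number is n(5n−3)/2.
Smallest index with value ≥ 9258: n = 62 (giving 9517).
Largest index with value ≤ 18792: n = 87 (giving 18792).
Indices 62 through 87: 26 terms.

26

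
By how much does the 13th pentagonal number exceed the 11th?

71

13·(3·13 − 1)/2 = 247 and 11·(3·11 − 1)/2 = 176.
Difference: 247 − 176 = 71.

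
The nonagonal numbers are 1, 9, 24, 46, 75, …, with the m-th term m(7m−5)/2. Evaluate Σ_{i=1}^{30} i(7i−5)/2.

31930

Σ i(7i−5)/2 = (7Σi² − 5Σi) / 2 over i = 1..30.
Σi = 465 and Σi² = 9455.
(7·9455 − 5·465) / 2 = 63860/2 = 31930.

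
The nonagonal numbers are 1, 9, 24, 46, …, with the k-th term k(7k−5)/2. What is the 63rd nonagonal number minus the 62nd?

Consecutive nonagonal numbers differ by 7n − 6: here 7·63 − 6 = 435.

435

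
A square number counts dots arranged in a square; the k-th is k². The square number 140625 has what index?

375

We need n² = 140625, so n = √140625 = 375.
Check: 375² = 140625. ✓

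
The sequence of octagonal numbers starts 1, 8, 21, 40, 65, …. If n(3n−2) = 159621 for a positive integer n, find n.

231

Set n(3n−2) = 159621, giving 3n² − 2n − 159621 = 0.
The discriminant is 4 + 12·159621 = 1915456, and √1915456 = 1384.
So n = (2 + 1384) / 6 = 1386/6 = 231.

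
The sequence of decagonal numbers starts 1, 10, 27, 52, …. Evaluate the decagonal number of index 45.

7965

The 45th decagonal number is n(4n−3) with n = 45.
45·(4·45 − 3) = 45·177 = 7965.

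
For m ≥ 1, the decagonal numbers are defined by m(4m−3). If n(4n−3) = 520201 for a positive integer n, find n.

Set n(4n−3) = 520201, giving 4n² − 3n − 520201 = 0.
So n = (3 + 2885) / 8 = 2888/8 = 361.

361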